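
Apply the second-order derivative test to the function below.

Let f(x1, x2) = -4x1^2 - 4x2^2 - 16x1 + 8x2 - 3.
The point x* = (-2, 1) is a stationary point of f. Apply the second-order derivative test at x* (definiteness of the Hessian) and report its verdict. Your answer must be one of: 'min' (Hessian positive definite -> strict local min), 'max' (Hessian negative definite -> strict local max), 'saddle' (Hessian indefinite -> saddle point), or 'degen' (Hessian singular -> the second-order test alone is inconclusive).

Compute the Hessian H = grad^2 f:
  H = [[-8, 0], [0, -8]]
Verify stationarity: grad f(x*) = H x* + g = (0, 0).
Eigenvalues of H: -8, -8.
Both eigenvalues < 0, so H is negative definite -> x* is a strict local max.

max


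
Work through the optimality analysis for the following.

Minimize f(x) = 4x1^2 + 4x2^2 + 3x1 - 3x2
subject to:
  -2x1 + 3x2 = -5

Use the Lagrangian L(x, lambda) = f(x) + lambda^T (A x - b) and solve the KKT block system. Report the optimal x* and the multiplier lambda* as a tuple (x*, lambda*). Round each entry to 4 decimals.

Form the Lagrangian:
  L(x, lambda) = (1/2) x^T Q x + c^T x + lambda^T (A x - b)
Stationarity (grad_x L = 0): Q x + c + A^T lambda = 0.
Primal feasibility: A x = b.

This gives the KKT block system:
  [ Q   A^T ] [ x     ]   [-c ]
  [ A    0  ] [ lambda ] = [ b ]

Solving the linear system:
  x*      = (0.6827, -1.2115)
  lambda* = (4.2308)
  f(x*)   = 13.4183

x* = (0.6827, -1.2115), lambda* = (4.2308)


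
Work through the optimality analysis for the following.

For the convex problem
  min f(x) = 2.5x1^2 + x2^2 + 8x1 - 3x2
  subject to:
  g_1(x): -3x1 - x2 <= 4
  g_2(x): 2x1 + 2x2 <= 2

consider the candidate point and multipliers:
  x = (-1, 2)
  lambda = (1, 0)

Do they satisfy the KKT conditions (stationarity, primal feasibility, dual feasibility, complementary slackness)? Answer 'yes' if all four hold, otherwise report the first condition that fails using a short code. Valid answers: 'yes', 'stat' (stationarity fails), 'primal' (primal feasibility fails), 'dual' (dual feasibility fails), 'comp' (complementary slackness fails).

Gradient of f: grad f(x) = Q x + c = (3, 1)
Constraint values g_i(x) = a_i^T x - b_i:
  g_1((-1, 2)) = -3
  g_2((-1, 2)) = 0
Stationarity residual: grad f(x) + sum_i lambda_i a_i = (0, 0)
  -> stationarity OK
Primal feasibility (all g_i <= 0): OK
Dual feasibility (all lambda_i >= 0): OK
Complementary slackness (lambda_i * g_i(x) = 0 for all i): FAILS

Verdict: the first failing condition is complementary_slackness -> comp.

comp


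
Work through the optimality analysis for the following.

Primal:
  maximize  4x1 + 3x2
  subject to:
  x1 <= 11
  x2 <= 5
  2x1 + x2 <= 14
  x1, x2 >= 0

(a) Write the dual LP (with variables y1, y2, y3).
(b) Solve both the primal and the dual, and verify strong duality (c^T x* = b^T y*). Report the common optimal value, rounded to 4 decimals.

The standard primal-dual pair for 'max c^T x s.t. A x <= b, x >= 0' is:
  Dual:  min b^T y  s.t.  A^T y >= c,  y >= 0.

So the dual LP is:
  minimize  11y1 + 5y2 + 14y3
  subject to:
    y1 + 2y3 >= 4
    y2 + y3 >= 3
    y1, y2, y3 >= 0

Solving the primal: x* = (4.5, 5).
  primal value c^T x* = 33.
Solving the dual: y* = (0, 1, 2).
  dual value b^T y* = 33.
Strong duality: c^T x* = b^T y*. Confirmed.

33


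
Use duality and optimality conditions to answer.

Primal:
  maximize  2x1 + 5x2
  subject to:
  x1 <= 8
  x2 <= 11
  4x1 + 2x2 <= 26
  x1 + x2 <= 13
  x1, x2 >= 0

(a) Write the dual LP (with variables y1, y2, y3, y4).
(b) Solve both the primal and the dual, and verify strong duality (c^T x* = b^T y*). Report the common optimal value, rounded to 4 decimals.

The standard primal-dual pair for 'max c^T x s.t. A x <= b, x >= 0' is:
  Dual:  min b^T y  s.t.  A^T y >= c,  y >= 0.

So the dual LP is:
  minimize  8y1 + 11y2 + 26y3 + 13y4
  subject to:
    y1 + 4y3 + y4 >= 2
    y2 + 2y3 + y4 >= 5
    y1, y2, y3, y4 >= 0

Solving the primal: x* = (1, 11).
  primal value c^T x* = 57.
Solving the dual: y* = (0, 4, 0.5, 0).
  dual value b^T y* = 57.
Strong duality: c^T x* = b^T y*. Confirmed.

57


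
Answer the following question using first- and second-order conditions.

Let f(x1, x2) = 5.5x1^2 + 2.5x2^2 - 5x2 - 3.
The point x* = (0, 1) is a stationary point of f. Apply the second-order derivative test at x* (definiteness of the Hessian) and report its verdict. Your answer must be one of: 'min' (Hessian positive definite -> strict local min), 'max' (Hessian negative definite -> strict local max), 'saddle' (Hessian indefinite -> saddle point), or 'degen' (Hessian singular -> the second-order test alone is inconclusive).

Compute the Hessian H = grad^2 f:
  H = [[11, 0], [0, 5]]
Verify stationarity: grad f(x*) = H x* + g = (0, 0).
Eigenvalues of H: 5, 11.
Both eigenvalues > 0, so H is positive definite -> x* is a strict local min.

min


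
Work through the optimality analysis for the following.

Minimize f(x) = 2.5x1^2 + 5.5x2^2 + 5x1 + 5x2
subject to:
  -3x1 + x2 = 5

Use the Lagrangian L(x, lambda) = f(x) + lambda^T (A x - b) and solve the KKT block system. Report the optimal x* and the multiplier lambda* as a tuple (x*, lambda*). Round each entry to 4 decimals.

Form the Lagrangian:
  L(x, lambda) = (1/2) x^T Q x + c^T x + lambda^T (A x - b)
Stationarity (grad_x L = 0): Q x + c + A^T lambda = 0.
Primal feasibility: A x = b.

This gives the KKT block system:
  [ Q   A^T ] [ x     ]   [-c ]
  [ A    0  ] [ lambda ] = [ b ]

Solving the linear system:
  x*      = (-1.7788, -0.3365)
  lambda* = (-1.2981)
  f(x*)   = -2.0433

x* = (-1.7788, -0.3365), lambda* = (-1.2981)


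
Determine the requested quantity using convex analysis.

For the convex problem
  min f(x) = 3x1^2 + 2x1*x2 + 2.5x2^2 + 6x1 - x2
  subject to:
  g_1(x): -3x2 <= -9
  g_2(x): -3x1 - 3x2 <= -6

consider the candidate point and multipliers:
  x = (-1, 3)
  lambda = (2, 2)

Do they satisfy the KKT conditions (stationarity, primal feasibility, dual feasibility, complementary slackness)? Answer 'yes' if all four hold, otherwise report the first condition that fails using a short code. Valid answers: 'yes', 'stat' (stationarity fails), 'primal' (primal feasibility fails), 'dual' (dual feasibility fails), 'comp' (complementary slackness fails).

Gradient of f: grad f(x) = Q x + c = (6, 12)
Constraint values g_i(x) = a_i^T x - b_i:
  g_1((-1, 3)) = 0
  g_2((-1, 3)) = 0
Stationarity residual: grad f(x) + sum_i lambda_i a_i = (0, 0)
  -> stationarity OK
Primal feasibility (all g_i <= 0): OK
Dual feasibility (all lambda_i >= 0): OK
Complementary slackness (lambda_i * g_i(x) = 0 for all i): OK

Verdict: yes, KKT holds.

yes


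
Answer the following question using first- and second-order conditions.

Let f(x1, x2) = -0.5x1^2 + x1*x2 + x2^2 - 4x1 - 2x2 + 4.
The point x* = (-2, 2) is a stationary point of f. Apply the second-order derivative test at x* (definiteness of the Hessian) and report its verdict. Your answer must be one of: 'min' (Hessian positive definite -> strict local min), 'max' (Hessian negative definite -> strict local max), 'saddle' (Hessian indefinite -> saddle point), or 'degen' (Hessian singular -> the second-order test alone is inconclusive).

Compute the Hessian H = grad^2 f:
  H = [[-1, 1], [1, 2]]
Verify stationarity: grad f(x*) = H x* + g = (0, 0).
Eigenvalues of H: -1.3028, 2.3028.
Eigenvalues have mixed signs, so H is indefinite -> x* is a saddle point.

saddle


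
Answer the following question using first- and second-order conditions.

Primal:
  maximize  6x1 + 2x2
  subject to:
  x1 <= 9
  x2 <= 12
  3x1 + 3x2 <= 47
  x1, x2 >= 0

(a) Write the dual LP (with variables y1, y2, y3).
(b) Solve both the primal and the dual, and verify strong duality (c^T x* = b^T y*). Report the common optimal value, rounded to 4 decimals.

The standard primal-dual pair for 'max c^T x s.t. A x <= b, x >= 0' is:
  Dual:  min b^T y  s.t.  A^T y >= c,  y >= 0.

So the dual LP is:
  minimize  9y1 + 12y2 + 47y3
  subject to:
    y1 + 3y3 >= 6
    y2 + 3y3 >= 2
    y1, y2, y3 >= 0

Solving the primal: x* = (9, 6.6667).
  primal value c^T x* = 67.3333.
Solving the dual: y* = (4, 0, 0.6667).
  dual value b^T y* = 67.3333.
Strong duality: c^T x* = b^T y*. Confirmed.

67.3333


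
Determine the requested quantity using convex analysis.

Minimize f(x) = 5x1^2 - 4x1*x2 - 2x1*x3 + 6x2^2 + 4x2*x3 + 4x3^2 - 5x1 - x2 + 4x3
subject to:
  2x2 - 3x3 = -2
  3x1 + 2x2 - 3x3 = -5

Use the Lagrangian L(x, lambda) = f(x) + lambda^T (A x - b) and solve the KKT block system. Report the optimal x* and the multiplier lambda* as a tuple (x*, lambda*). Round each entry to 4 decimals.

Form the Lagrangian:
  L(x, lambda) = (1/2) x^T Q x + c^T x + lambda^T (A x - b)
Stationarity (grad_x L = 0): Q x + c + A^T lambda = 0.
Primal feasibility: A x = b.

This gives the KKT block system:
  [ Q   A^T ] [ x     ]   [-c ]
  [ A    0  ] [ lambda ] = [ b ]

Solving the linear system:
  x*      = (-1, -0.633, 0.2447)
  lambda* = (-2.5106, 4.3191)
  f(x*)   = 11.5931

x* = (-1, -0.633, 0.2447), lambda* = (-2.5106, 4.3191)


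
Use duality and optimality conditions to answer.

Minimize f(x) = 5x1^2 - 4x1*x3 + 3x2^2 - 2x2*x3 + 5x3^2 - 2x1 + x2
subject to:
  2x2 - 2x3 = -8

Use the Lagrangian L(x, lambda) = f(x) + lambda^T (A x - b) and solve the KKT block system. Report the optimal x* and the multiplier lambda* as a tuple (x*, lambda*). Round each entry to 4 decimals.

Form the Lagrangian:
  L(x, lambda) = (1/2) x^T Q x + c^T x + lambda^T (A x - b)
Stationarity (grad_x L = 0): Q x + c + A^T lambda = 0.
Primal feasibility: A x = b.

This gives the KKT block system:
  [ Q   A^T ] [ x     ]   [-c ]
  [ A    0  ] [ lambda ] = [ b ]

Solving the linear system:
  x*      = (0.8077, -2.4808, 1.5192)
  lambda* = (8.4615)
  f(x*)   = 31.7981

x* = (0.8077, -2.4808, 1.5192), lambda* = (8.4615)


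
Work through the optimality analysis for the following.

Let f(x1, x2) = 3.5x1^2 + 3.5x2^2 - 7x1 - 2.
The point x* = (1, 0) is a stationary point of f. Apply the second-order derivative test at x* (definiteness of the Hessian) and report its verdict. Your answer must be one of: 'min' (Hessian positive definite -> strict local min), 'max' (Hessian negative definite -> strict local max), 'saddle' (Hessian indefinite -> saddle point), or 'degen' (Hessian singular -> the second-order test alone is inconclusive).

Compute the Hessian H = grad^2 f:
  H = [[7, 0], [0, 7]]
Verify stationarity: grad f(x*) = H x* + g = (0, 0).
Eigenvalues of H: 7, 7.
Both eigenvalues > 0, so H is positive definite -> x* is a strict local min.

min


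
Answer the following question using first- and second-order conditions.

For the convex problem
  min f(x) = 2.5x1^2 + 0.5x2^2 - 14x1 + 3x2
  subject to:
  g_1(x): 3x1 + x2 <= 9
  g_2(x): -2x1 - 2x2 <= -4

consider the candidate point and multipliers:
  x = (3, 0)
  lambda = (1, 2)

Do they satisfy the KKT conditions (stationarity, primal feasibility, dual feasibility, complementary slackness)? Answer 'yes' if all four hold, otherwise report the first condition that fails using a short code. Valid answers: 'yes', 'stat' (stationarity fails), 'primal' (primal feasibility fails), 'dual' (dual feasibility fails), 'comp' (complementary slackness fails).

Gradient of f: grad f(x) = Q x + c = (1, 3)
Constraint values g_i(x) = a_i^T x - b_i:
  g_1((3, 0)) = 0
  g_2((3, 0)) = -2
Stationarity residual: grad f(x) + sum_i lambda_i a_i = (0, 0)
  -> stationarity OK
Primal feasibility (all g_i <= 0): OK
Dual feasibility (all lambda_i >= 0): OK
Complementary slackness (lambda_i * g_i(x) = 0 for all i): FAILS

Verdict: the first failing condition is complementary_slackness -> comp.

comp


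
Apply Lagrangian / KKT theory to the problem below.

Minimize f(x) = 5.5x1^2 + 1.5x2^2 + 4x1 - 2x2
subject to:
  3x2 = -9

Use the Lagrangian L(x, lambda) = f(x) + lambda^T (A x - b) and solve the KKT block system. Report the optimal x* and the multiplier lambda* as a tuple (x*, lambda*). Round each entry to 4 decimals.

Form the Lagrangian:
  L(x, lambda) = (1/2) x^T Q x + c^T x + lambda^T (A x - b)
Stationarity (grad_x L = 0): Q x + c + A^T lambda = 0.
Primal feasibility: A x = b.

This gives the KKT block system:
  [ Q   A^T ] [ x     ]   [-c ]
  [ A    0  ] [ lambda ] = [ b ]

Solving the linear system:
  x*      = (-0.3636, -3)
  lambda* = (3.6667)
  f(x*)   = 18.7727

x* = (-0.3636, -3), lambda* = (3.6667)


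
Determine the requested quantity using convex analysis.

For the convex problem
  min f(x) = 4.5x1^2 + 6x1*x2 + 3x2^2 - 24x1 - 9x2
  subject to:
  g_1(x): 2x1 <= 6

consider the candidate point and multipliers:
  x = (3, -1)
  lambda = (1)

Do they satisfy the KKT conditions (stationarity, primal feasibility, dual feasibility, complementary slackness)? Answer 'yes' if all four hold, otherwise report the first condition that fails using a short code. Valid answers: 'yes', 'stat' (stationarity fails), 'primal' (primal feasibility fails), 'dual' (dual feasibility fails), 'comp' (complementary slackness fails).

Gradient of f: grad f(x) = Q x + c = (-3, 3)
Constraint values g_i(x) = a_i^T x - b_i:
  g_1((3, -1)) = 0
Stationarity residual: grad f(x) + sum_i lambda_i a_i = (-1, 3)
  -> stationarity FAILS
Primal feasibility (all g_i <= 0): OK
Dual feasibility (all lambda_i >= 0): OK
Complementary slackness (lambda_i * g_i(x) = 0 for all i): OK

Verdict: the first failing condition is stationarity -> stat.

stat


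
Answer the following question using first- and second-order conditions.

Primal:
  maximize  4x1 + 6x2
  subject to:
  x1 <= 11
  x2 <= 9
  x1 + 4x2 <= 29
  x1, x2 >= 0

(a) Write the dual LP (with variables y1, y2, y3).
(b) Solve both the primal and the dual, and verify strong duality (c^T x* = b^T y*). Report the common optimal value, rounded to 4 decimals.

The standard primal-dual pair for 'max c^T x s.t. A x <= b, x >= 0' is:
  Dual:  min b^T y  s.t.  A^T y >= c,  y >= 0.

So the dual LP is:
  minimize  11y1 + 9y2 + 29y3
  subject to:
    y1 + y3 >= 4
    y2 + 4y3 >= 6
    y1, y2, y3 >= 0

Solving the primal: x* = (11, 4.5).
  primal value c^T x* = 71.
Solving the dual: y* = (2.5, 0, 1.5).
  dual value b^T y* = 71.
Strong duality: c^T x* = b^T y*. Confirmed.

71


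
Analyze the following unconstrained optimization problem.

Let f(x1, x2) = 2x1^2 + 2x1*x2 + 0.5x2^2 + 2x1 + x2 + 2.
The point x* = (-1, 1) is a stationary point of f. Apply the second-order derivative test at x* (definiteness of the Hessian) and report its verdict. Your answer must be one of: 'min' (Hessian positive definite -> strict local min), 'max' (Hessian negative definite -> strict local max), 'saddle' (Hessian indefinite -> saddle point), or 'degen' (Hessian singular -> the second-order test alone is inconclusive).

Compute the Hessian H = grad^2 f:
  H = [[4, 2], [2, 1]]
Verify stationarity: grad f(x*) = H x* + g = (0, 0).
Eigenvalues of H: 0, 5.
H has a zero eigenvalue (singular; positive semidefinite but not definite), so H is neither positive definite, negative definite, nor indefinite. The second-order test alone is inconclusive -> degen.
(Indeed, f is constant along the null direction of H through x*, so x* is not a strict local extremum.)

degen


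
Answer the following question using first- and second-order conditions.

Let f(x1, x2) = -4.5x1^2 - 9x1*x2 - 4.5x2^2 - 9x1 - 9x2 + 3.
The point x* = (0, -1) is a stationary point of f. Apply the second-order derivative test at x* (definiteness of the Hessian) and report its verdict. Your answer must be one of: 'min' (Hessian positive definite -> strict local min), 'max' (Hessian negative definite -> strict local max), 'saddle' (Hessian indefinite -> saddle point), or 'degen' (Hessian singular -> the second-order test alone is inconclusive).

Compute the Hessian H = grad^2 f:
  H = [[-9, -9], [-9, -9]]
Verify stationarity: grad f(x*) = H x* + g = (0, 0).
Eigenvalues of H: -18, 0.
H has a zero eigenvalue (singular; negative semidefinite but not definite), so H is neither positive definite, negative definite, nor indefinite. The second-order test alone is inconclusive -> degen.
(Indeed, f is constant along the null direction of H through x*, so x* is not a strict local extremum.)

degen


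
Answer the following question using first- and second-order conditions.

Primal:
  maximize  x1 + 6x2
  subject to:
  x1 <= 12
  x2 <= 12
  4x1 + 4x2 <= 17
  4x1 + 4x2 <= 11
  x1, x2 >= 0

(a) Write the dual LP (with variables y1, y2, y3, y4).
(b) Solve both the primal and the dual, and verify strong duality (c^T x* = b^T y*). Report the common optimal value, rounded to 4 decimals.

The standard primal-dual pair for 'max c^T x s.t. A x <= b, x >= 0' is:
  Dual:  min b^T y  s.t.  A^T y >= c,  y >= 0.

So the dual LP is:
  minimize  12y1 + 12y2 + 17y3 + 11y4
  subject to:
    y1 + 4y3 + 4y4 >= 1
    y2 + 4y3 + 4y4 >= 6
    y1, y2, y3, y4 >= 0

Solving the primal: x* = (0, 2.75).
  primal value c^T x* = 16.5.
Solving the dual: y* = (0, 0, 0, 1.5).
  dual value b^T y* = 16.5.
Strong duality: c^T x* = b^T y*. Confirmed.

16.5


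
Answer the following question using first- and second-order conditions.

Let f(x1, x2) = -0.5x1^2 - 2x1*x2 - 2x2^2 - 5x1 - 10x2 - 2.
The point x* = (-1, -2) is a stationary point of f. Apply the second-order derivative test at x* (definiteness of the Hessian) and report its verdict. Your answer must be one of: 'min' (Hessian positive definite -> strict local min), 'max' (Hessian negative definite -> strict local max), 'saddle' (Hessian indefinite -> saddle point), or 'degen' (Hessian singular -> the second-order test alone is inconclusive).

Compute the Hessian H = grad^2 f:
  H = [[-1, -2], [-2, -4]]
Verify stationarity: grad f(x*) = H x* + g = (0, 0).
Eigenvalues of H: -5, 0.
H has a zero eigenvalue (singular; negative semidefinite but not definite), so H is neither positive definite, negative definite, nor indefinite. The second-order test alone is inconclusive -> degen.
(Indeed, f is constant along the null direction of H through x*, so x* is not a strict local extremum.)

degen


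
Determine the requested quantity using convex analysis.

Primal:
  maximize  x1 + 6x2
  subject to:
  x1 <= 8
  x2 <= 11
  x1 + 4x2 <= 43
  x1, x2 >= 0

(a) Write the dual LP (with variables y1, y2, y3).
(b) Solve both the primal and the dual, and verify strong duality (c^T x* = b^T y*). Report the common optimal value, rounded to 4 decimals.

The standard primal-dual pair for 'max c^T x s.t. A x <= b, x >= 0' is:
  Dual:  min b^T y  s.t.  A^T y >= c,  y >= 0.

So the dual LP is:
  minimize  8y1 + 11y2 + 43y3
  subject to:
    y1 + y3 >= 1
    y2 + 4y3 >= 6
    y1, y2, y3 >= 0

Solving the primal: x* = (0, 10.75).
  primal value c^T x* = 64.5.
Solving the dual: y* = (0, 0, 1.5).
  dual value b^T y* = 64.5.
Strong duality: c^T x* = b^T y*. Confirmed.

64.5


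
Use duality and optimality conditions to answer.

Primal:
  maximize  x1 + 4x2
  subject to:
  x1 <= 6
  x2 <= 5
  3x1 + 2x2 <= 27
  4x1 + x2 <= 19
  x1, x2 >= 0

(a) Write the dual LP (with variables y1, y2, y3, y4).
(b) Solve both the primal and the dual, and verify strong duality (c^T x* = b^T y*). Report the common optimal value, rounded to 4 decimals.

The standard primal-dual pair for 'max c^T x s.t. A x <= b, x >= 0' is:
  Dual:  min b^T y  s.t.  A^T y >= c,  y >= 0.

So the dual LP is:
  minimize  6y1 + 5y2 + 27y3 + 19y4
  subject to:
    y1 + 3y3 + 4y4 >= 1
    y2 + 2y3 + y4 >= 4
    y1, y2, y3, y4 >= 0

Solving the primal: x* = (3.5, 5).
  primal value c^T x* = 23.5.
Solving the dual: y* = (0, 3.75, 0, 0.25).
  dual value b^T y* = 23.5.
Strong duality: c^T x* = b^T y*. Confirmed.

23.5


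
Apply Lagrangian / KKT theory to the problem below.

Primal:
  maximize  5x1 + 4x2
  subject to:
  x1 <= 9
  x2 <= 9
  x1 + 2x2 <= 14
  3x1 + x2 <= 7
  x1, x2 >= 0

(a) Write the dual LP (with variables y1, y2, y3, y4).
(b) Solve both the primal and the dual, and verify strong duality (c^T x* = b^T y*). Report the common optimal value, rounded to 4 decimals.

The standard primal-dual pair for 'max c^T x s.t. A x <= b, x >= 0' is:
  Dual:  min b^T y  s.t.  A^T y >= c,  y >= 0.

So the dual LP is:
  minimize  9y1 + 9y2 + 14y3 + 7y4
  subject to:
    y1 + y3 + 3y4 >= 5
    y2 + 2y3 + y4 >= 4
    y1, y2, y3, y4 >= 0

Solving the primal: x* = (0, 7).
  primal value c^T x* = 28.
Solving the dual: y* = (0, 0, 0, 4).
  dual value b^T y* = 28.
Strong duality: c^T x* = b^T y*. Confirmed.

28


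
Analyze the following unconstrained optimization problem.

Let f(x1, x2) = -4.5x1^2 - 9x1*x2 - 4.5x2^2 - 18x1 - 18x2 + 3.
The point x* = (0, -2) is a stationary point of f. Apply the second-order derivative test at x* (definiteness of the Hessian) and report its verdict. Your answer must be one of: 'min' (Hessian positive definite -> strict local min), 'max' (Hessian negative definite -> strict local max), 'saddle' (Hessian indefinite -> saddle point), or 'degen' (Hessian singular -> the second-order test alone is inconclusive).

Compute the Hessian H = grad^2 f:
  H = [[-9, -9], [-9, -9]]
Verify stationarity: grad f(x*) = H x* + g = (0, 0).
Eigenvalues of H: -18, 0.
H has a zero eigenvalue (singular; negative semidefinite but not definite), so H is neither positive definite, negative definite, nor indefinite. The second-order test alone is inconclusive -> degen.
(Indeed, f is constant along the null direction of H through x*, so x* is not a strict local extremum.)

degen


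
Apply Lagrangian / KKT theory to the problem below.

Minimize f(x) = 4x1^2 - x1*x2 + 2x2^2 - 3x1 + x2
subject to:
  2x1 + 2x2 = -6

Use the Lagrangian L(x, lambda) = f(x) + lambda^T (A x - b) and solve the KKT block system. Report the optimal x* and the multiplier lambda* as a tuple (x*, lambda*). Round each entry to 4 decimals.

Form the Lagrangian:
  L(x, lambda) = (1/2) x^T Q x + c^T x + lambda^T (A x - b)
Stationarity (grad_x L = 0): Q x + c + A^T lambda = 0.
Primal feasibility: A x = b.

This gives the KKT block system:
  [ Q   A^T ] [ x     ]   [-c ]
  [ A    0  ] [ lambda ] = [ b ]

Solving the linear system:
  x*      = (-0.7857, -2.2143)
  lambda* = (3.5357)
  f(x*)   = 10.6786

x* = (-0.7857, -2.2143), lambda* = (3.5357)


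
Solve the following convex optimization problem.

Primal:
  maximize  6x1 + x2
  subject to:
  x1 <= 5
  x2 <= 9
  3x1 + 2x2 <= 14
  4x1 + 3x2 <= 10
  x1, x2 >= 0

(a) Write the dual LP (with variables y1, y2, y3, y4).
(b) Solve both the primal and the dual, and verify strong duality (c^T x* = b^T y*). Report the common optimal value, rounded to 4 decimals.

The standard primal-dual pair for 'max c^T x s.t. A x <= b, x >= 0' is:
  Dual:  min b^T y  s.t.  A^T y >= c,  y >= 0.

So the dual LP is:
  minimize  5y1 + 9y2 + 14y3 + 10y4
  subject to:
    y1 + 3y3 + 4y4 >= 6
    y2 + 2y3 + 3y4 >= 1
    y1, y2, y3, y4 >= 0

Solving the primal: x* = (2.5, 0).
  primal value c^T x* = 15.
Solving the dual: y* = (0, 0, 0, 1.5).
  dual value b^T y* = 15.
Strong duality: c^T x* = b^T y*. Confirmed.

15


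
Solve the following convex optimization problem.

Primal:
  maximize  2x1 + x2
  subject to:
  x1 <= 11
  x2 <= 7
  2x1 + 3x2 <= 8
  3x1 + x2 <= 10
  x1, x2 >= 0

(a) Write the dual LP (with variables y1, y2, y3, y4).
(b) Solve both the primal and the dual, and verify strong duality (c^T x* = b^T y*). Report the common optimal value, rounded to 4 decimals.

The standard primal-dual pair for 'max c^T x s.t. A x <= b, x >= 0' is:
  Dual:  min b^T y  s.t.  A^T y >= c,  y >= 0.

So the dual LP is:
  minimize  11y1 + 7y2 + 8y3 + 10y4
  subject to:
    y1 + 2y3 + 3y4 >= 2
    y2 + 3y3 + y4 >= 1
    y1, y2, y3, y4 >= 0

Solving the primal: x* = (3.1429, 0.5714).
  primal value c^T x* = 6.8571.
Solving the dual: y* = (0, 0, 0.1429, 0.5714).
  dual value b^T y* = 6.8571.
Strong duality: c^T x* = b^T y*. Confirmed.

6.8571


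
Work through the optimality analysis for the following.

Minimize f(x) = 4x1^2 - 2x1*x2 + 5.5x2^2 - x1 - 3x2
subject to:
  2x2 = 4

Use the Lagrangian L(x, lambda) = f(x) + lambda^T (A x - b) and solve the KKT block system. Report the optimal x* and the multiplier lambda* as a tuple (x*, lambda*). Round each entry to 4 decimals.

Form the Lagrangian:
  L(x, lambda) = (1/2) x^T Q x + c^T x + lambda^T (A x - b)
Stationarity (grad_x L = 0): Q x + c + A^T lambda = 0.
Primal feasibility: A x = b.

This gives the KKT block system:
  [ Q   A^T ] [ x     ]   [-c ]
  [ A    0  ] [ lambda ] = [ b ]

Solving the linear system:
  x*      = (0.625, 2)
  lambda* = (-8.875)
  f(x*)   = 14.4375

x* = (0.625, 2), lambda* = (-8.875)


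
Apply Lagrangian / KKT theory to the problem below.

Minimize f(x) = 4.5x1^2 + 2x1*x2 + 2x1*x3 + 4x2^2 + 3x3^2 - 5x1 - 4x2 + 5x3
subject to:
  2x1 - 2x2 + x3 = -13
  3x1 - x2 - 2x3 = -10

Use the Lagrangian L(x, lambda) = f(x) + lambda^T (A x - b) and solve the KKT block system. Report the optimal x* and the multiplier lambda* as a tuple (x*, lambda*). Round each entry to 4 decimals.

Form the Lagrangian:
  L(x, lambda) = (1/2) x^T Q x + c^T x + lambda^T (A x - b)
Stationarity (grad_x L = 0): Q x + c + A^T lambda = 0.
Primal feasibility: A x = b.

This gives the KKT block system:
  [ Q   A^T ] [ x     ]   [-c ]
  [ A    0  ] [ lambda ] = [ b ]

Solving the linear system:
  x*      = (-2.6249, 3.5252, -0.6999)
  lambda* = (8.4705, 2.0107)
  f(x*)   = 62.8741

x* = (-2.6249, 3.5252, -0.6999), lambda* = (8.4705, 2.0107)


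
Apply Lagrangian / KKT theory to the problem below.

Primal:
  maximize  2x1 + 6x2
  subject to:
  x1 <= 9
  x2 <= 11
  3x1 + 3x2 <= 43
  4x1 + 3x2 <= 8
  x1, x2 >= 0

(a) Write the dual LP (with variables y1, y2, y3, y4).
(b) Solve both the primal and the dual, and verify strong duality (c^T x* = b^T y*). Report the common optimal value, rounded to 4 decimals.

The standard primal-dual pair for 'max c^T x s.t. A x <= b, x >= 0' is:
  Dual:  min b^T y  s.t.  A^T y >= c,  y >= 0.

So the dual LP is:
  minimize  9y1 + 11y2 + 43y3 + 8y4
  subject to:
    y1 + 3y3 + 4y4 >= 2
    y2 + 3y3 + 3y4 >= 6
    y1, y2, y3, y4 >= 0

Solving the primal: x* = (0, 2.6667).
  primal value c^T x* = 16.
Solving the dual: y* = (0, 0, 0, 2).
  dual value b^T y* = 16.
Strong duality: c^T x* = b^T y*. Confirmed.

16


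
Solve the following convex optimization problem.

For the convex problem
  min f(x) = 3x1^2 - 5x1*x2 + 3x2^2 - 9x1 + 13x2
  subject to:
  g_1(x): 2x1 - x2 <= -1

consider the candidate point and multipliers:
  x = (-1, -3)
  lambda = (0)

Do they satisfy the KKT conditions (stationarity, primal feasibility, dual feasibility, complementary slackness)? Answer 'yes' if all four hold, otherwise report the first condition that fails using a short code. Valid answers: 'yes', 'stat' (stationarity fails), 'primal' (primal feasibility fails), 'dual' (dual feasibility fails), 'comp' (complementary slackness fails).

Gradient of f: grad f(x) = Q x + c = (0, 0)
Constraint values g_i(x) = a_i^T x - b_i:
  g_1((-1, -3)) = 2
Stationarity residual: grad f(x) + sum_i lambda_i a_i = (0, 0)
  -> stationarity OK
Primal feasibility (all g_i <= 0): FAILS
Dual feasibility (all lambda_i >= 0): OK
Complementary slackness (lambda_i * g_i(x) = 0 for all i): OK

Verdict: the first failing condition is primal_feasibility -> primal.

primal


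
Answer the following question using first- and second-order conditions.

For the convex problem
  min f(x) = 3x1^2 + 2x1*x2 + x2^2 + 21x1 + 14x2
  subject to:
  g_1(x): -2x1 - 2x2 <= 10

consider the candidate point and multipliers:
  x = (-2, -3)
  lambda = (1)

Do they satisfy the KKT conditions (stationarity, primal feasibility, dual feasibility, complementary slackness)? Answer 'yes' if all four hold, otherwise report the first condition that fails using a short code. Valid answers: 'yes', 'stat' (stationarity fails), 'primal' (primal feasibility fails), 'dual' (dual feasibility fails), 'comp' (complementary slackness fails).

Gradient of f: grad f(x) = Q x + c = (3, 4)
Constraint values g_i(x) = a_i^T x - b_i:
  g_1((-2, -3)) = 0
Stationarity residual: grad f(x) + sum_i lambda_i a_i = (1, 2)
  -> stationarity FAILS
Primal feasibility (all g_i <= 0): OK
Dual feasibility (all lambda_i >= 0): OK
Complementary slackness (lambda_i * g_i(x) = 0 for all i): OK

Verdict: the first failing condition is stationarity -> stat.

stat


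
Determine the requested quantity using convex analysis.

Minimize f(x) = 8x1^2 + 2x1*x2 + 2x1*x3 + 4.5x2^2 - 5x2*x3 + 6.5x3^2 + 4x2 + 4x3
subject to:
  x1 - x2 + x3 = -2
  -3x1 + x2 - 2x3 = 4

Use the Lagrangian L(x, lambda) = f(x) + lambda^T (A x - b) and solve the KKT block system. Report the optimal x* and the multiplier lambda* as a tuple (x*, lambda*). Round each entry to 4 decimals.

Form the Lagrangian:
  L(x, lambda) = (1/2) x^T Q x + c^T x + lambda^T (A x - b)
Stationarity (grad_x L = 0): Q x + c + A^T lambda = 0.
Primal feasibility: A x = b.

This gives the KKT block system:
  [ Q   A^T ] [ x     ]   [-c ]
  [ A    0  ] [ lambda ] = [ b ]

Solving the linear system:
  x*      = (-0.5778, 0.5778, -0.8444)
  lambda* = (13.5111, 1.2444)
  f(x*)   = 10.4889

x* = (-0.5778, 0.5778, -0.8444), lambda* = (13.5111, 1.2444)


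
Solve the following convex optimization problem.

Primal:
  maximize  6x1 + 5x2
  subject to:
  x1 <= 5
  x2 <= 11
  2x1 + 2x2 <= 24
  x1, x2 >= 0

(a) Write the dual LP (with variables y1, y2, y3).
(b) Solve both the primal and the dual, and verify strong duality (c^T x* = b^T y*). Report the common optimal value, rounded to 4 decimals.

The standard primal-dual pair for 'max c^T x s.t. A x <= b, x >= 0' is:
  Dual:  min b^T y  s.t.  A^T y >= c,  y >= 0.

So the dual LP is:
  minimize  5y1 + 11y2 + 24y3
  subject to:
    y1 + 2y3 >= 6
    y2 + 2y3 >= 5
    y1, y2, y3 >= 0

Solving the primal: x* = (5, 7).
  primal value c^T x* = 65.
Solving the dual: y* = (1, 0, 2.5).
  dual value b^T y* = 65.
Strong duality: c^T x* = b^T y*. Confirmed.

65


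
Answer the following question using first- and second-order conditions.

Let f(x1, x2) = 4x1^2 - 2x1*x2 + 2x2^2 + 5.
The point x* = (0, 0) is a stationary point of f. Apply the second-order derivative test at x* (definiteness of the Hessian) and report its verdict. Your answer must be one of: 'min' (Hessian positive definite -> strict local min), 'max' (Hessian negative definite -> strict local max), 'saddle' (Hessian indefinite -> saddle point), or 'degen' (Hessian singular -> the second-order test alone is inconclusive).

Compute the Hessian H = grad^2 f:
  H = [[8, -2], [-2, 4]]
Verify stationarity: grad f(x*) = H x* + g = (0, 0).
Eigenvalues of H: 3.1716, 8.8284.
Both eigenvalues > 0, so H is positive definite -> x* is a strict local min.

min


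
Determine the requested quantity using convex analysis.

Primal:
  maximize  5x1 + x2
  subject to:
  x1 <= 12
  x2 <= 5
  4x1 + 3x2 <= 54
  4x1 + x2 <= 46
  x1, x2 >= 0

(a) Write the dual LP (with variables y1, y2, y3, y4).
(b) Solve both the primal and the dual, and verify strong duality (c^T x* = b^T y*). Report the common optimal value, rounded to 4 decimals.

The standard primal-dual pair for 'max c^T x s.t. A x <= b, x >= 0' is:
  Dual:  min b^T y  s.t.  A^T y >= c,  y >= 0.

So the dual LP is:
  minimize  12y1 + 5y2 + 54y3 + 46y4
  subject to:
    y1 + 4y3 + 4y4 >= 5
    y2 + 3y3 + y4 >= 1
    y1, y2, y3, y4 >= 0

Solving the primal: x* = (11.5, 0).
  primal value c^T x* = 57.5.
Solving the dual: y* = (0, 0, 0, 1.25).
  dual value b^T y* = 57.5.
Strong duality: c^T x* = b^T y*. Confirmed.

57.5


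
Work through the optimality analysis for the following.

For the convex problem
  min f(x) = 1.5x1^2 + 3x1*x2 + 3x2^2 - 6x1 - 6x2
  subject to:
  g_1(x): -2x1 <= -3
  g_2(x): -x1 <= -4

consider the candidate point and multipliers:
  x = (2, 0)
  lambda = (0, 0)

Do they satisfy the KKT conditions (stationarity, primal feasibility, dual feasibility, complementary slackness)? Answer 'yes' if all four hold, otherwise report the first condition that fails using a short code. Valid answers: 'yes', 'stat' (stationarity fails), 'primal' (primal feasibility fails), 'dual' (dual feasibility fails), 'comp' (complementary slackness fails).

Gradient of f: grad f(x) = Q x + c = (0, 0)
Constraint values g_i(x) = a_i^T x - b_i:
  g_1((2, 0)) = -1
  g_2((2, 0)) = 2
Stationarity residual: grad f(x) + sum_i lambda_i a_i = (0, 0)
  -> stationarity OK
Primal feasibility (all g_i <= 0): FAILS
Dual feasibility (all lambda_i >= 0): OK
Complementary slackness (lambda_i * g_i(x) = 0 for all i): OK

Verdict: the first failing condition is primal_feasibility -> primal.

primal


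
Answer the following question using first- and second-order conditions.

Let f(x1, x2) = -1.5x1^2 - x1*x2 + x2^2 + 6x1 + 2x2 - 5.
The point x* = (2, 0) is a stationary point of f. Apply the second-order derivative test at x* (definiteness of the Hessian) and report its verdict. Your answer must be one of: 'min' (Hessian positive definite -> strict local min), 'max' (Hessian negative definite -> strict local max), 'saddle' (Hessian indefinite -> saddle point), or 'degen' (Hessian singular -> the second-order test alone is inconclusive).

Compute the Hessian H = grad^2 f:
  H = [[-3, -1], [-1, 2]]
Verify stationarity: grad f(x*) = H x* + g = (0, 0).
Eigenvalues of H: -3.1926, 2.1926.
Eigenvalues have mixed signs, so H is indefinite -> x* is a saddle point.

saddle


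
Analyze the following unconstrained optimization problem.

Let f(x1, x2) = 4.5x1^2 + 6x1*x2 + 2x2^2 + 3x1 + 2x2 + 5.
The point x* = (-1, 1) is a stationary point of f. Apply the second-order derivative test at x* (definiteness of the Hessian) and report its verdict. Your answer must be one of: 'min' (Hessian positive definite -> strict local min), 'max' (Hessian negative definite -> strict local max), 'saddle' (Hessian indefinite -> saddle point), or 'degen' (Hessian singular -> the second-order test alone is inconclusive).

Compute the Hessian H = grad^2 f:
  H = [[9, 6], [6, 4]]
Verify stationarity: grad f(x*) = H x* + g = (0, 0).
Eigenvalues of H: 0, 13.
H has a zero eigenvalue (singular; positive semidefinite but not definite), so H is neither positive definite, negative definite, nor indefinite. The second-order test alone is inconclusive -> degen.
(Indeed, f is constant along the null direction of H through x*, so x* is not a strict local extremum.)

degen


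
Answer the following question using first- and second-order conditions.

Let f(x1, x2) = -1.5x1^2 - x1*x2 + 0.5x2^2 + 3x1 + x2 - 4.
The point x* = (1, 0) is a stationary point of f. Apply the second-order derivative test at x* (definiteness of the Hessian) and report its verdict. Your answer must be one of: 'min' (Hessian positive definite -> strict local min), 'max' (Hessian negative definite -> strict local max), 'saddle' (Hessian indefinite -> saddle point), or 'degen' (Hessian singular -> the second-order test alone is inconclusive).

Compute the Hessian H = grad^2 f:
  H = [[-3, -1], [-1, 1]]
Verify stationarity: grad f(x*) = H x* + g = (0, 0).
Eigenvalues of H: -3.2361, 1.2361.
Eigenvalues have mixed signs, so H is indefinite -> x* is a saddle point.

saddle


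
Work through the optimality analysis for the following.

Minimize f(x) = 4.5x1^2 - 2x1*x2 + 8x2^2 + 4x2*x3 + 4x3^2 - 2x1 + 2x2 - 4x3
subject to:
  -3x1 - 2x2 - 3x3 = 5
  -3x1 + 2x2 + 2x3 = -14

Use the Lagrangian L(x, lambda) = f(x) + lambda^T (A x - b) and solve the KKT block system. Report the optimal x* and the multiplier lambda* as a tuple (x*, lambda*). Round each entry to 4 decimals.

Form the Lagrangian:
  L(x, lambda) = (1/2) x^T Q x + c^T x + lambda^T (A x - b)
Stationarity (grad_x L = 0): Q x + c + A^T lambda = 0.
Primal feasibility: A x = b.

This gives the KKT block system:
  [ Q   A^T ] [ x     ]   [-c ]
  [ A    0  ] [ lambda ] = [ b ]

Solving the linear system:
  x*      = (2.0186, -0.8606, -3.1115)
  lambda* = (-4.0818, 10.0446)
  f(x*)   = 83.8606

x* = (2.0186, -0.8606, -3.1115), lambda* = (-4.0818, 10.0446)


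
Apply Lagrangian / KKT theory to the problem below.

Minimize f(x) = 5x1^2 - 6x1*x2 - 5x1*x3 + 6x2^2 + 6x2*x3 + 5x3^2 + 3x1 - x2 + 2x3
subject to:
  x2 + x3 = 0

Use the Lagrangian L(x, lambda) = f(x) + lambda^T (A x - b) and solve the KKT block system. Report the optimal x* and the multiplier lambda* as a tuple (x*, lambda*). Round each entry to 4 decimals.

Form the Lagrangian:
  L(x, lambda) = (1/2) x^T Q x + c^T x + lambda^T (A x - b)
Stationarity (grad_x L = 0): Q x + c + A^T lambda = 0.
Primal feasibility: A x = b.

This gives the KKT block system:
  [ Q   A^T ] [ x     ]   [-c ]
  [ A    0  ] [ lambda ] = [ b ]

Solving the linear system:
  x*      = (-0.2727, 0.2727, -0.2727)
  lambda* = (-2.2727)
  f(x*)   = -0.8182

x* = (-0.2727, 0.2727, -0.2727), lambda* = (-2.2727)


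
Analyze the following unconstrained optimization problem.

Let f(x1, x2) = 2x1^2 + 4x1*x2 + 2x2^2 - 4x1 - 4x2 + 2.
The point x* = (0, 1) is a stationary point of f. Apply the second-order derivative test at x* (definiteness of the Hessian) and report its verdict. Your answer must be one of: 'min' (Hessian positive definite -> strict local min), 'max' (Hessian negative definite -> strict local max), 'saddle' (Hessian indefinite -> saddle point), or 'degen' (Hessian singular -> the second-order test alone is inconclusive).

Compute the Hessian H = grad^2 f:
  H = [[4, 4], [4, 4]]
Verify stationarity: grad f(x*) = H x* + g = (0, 0).
Eigenvalues of H: 0, 8.
H has a zero eigenvalue (singular; positive semidefinite but not definite), so H is neither positive definite, negative definite, nor indefinite. The second-order test alone is inconclusive -> degen.
(Indeed, f is constant along the null direction of H through x*, so x* is not a strict local extremum.)

degen


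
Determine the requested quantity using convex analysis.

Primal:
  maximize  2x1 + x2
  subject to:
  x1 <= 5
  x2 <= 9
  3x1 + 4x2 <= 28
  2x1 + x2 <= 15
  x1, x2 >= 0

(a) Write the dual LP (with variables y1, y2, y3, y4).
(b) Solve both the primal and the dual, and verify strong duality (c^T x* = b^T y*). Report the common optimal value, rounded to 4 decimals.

The standard primal-dual pair for 'max c^T x s.t. A x <= b, x >= 0' is:
  Dual:  min b^T y  s.t.  A^T y >= c,  y >= 0.

So the dual LP is:
  minimize  5y1 + 9y2 + 28y3 + 15y4
  subject to:
    y1 + 3y3 + 2y4 >= 2
    y2 + 4y3 + y4 >= 1
    y1, y2, y3, y4 >= 0

Solving the primal: x* = (5, 3.25).
  primal value c^T x* = 13.25.
Solving the dual: y* = (1.25, 0, 0.25, 0).
  dual value b^T y* = 13.25.
Strong duality: c^T x* = b^T y*. Confirmed.

13.25


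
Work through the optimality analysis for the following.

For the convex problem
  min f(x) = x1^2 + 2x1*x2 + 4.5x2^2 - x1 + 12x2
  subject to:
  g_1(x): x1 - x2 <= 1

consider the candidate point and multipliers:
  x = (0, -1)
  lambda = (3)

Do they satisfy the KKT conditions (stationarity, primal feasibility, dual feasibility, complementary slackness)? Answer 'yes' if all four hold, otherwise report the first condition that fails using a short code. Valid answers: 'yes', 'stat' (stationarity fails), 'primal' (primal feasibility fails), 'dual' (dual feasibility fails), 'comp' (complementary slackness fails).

Gradient of f: grad f(x) = Q x + c = (-3, 3)
Constraint values g_i(x) = a_i^T x - b_i:
  g_1((0, -1)) = 0
Stationarity residual: grad f(x) + sum_i lambda_i a_i = (0, 0)
  -> stationarity OK
Primal feasibility (all g_i <= 0): OK
Dual feasibility (all lambda_i >= 0): OK
Complementary slackness (lambda_i * g_i(x) = 0 for all i): OK

Verdict: yes, KKT holds.

yes


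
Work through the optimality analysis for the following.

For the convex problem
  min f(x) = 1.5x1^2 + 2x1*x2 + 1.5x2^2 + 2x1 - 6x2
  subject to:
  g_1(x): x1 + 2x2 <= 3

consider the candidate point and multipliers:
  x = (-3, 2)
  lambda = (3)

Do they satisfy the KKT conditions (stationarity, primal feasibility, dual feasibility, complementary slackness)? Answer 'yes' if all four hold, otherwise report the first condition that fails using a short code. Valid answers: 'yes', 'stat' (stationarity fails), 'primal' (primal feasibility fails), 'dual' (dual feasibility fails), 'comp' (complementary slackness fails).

Gradient of f: grad f(x) = Q x + c = (-3, -6)
Constraint values g_i(x) = a_i^T x - b_i:
  g_1((-3, 2)) = -2
Stationarity residual: grad f(x) + sum_i lambda_i a_i = (0, 0)
  -> stationarity OK
Primal feasibility (all g_i <= 0): OK
Dual feasibility (all lambda_i >= 0): OK
Complementary slackness (lambda_i * g_i(x) = 0 for all i): FAILS

Verdict: the first failing condition is complementary_slackness -> comp.

comp
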